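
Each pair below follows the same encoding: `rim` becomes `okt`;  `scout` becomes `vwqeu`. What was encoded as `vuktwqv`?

tourist

The output letters match the input read backwards, each shifted +2: rim reversed is mir. Two steps: reverse the string, then apply a Caesar shift of +2.
Undoing it on vuktwqv: shift back: v−2=t, u−2=s, k−2=i, t−2=r, w−2=u, q−2=o, v−2=t → tsiruot; then reverse → tourist.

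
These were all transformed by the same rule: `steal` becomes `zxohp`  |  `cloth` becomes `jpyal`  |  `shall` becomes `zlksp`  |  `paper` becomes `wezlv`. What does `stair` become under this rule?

zxkpv

The shifts repeat in a cycle of length 3: positions 0,1,… shift by +7, +4, +10, then the pattern repeats.
Applying it to stair: s+7=z, t+4=x, a+10=k, i+7=p, r+4=v.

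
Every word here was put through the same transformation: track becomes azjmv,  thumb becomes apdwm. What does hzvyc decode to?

Letter i (0-indexed) is shifted by i+7, so successive shifts are 7, 8, 9, ….
Reversing it on hzvyc: h−7=a, z−8=r, v−9=m, y−10=o, c−11=r.

armor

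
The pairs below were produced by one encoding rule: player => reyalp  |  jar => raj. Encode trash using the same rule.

hsart

The output letters match the input read backwards: player reversed is reyalp. It's just the letters in reverse order.
For trash: reverse → hsart.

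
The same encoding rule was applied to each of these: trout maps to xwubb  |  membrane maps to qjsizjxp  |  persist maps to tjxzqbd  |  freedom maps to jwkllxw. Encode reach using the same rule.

Each letter shifts forward by (position + 4), i.e. 4, 5, 6, … — the shift grows by one for each successive letter.
On reach: r+4=v, e+5=j, a+6=g, c+7=j, h+8=p.

vjgjp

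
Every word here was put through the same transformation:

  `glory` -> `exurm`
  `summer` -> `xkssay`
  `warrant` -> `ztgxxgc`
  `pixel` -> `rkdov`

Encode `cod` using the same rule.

jui

Read the word backwards and shift each letter +6.
Applying it to cod: reverse → doc; then shift: d+6=j, o+6=u, c+6=i.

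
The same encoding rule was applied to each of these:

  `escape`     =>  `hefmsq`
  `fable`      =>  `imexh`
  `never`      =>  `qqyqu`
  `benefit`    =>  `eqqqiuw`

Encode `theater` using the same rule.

Shifts by position in escape: pos 0: e→h (+3), pos 1: s→e (+12), pos 2: c→f (+3), pos 3: a→m (+12) — repeating every 2. The shifts repeat in a cycle of length 2: positions 0,1,… shift by +3, +12, then the pattern repeats.
Applying it to theater: t+3=w, h+12=t, e+3=h, a+12=m, t+3=w, e+12=q, r+3=u.

wthmwqu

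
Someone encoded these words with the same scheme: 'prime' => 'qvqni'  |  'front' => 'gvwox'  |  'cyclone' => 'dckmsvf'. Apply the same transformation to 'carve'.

Shifts by position in prime: pos 0: p→q (+1), pos 1: r→v (+4), pos 2: i→q (+8), pos 3: m→n (+1), pos 4: e→i (+4) — repeating every 3. A repeating key of period 3 is used — shifts +1, +4, +8 over and over.
For carve: c+1=d, a+4=e, r+8=z, v+1=w, e+4=i.

dezwi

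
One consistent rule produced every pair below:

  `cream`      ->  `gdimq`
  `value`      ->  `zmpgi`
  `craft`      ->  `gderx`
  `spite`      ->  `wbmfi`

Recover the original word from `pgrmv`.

Shifts by position in cream: pos 0: c→g (+4), pos 1: r→d (+12), pos 2: e→i (+4), pos 3: a→m (+12) — repeating every 2. A repeating key of period 2 is used — shifts +4, +12 over and over.
Undoing it on pgrmv: p−4=l, g−12=u, r−4=n, m−12=a, v−4=r.

lunar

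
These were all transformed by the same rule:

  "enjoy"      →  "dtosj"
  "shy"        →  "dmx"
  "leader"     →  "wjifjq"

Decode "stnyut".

option

Read the word backwards and shift each letter +5.
Reversing it on stnyut: shift back: s−5=n, t−5=o, n−5=i, y−5=t, u−5=p, t−5=o → noitpo; then reverse → option.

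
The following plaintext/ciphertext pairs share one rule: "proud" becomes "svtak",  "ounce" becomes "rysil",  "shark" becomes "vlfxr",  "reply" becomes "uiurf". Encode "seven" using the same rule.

viaku

In proud: p→s is +3, r→v is +4, o→t is +5, u→a is +6 — the shift increases by 1 each position. The shift increases by 1 at each position, starting from +3: 3, 4, 5, ….
On seven: s+3=v, e+4=i, v+5=a, e+6=k, n+7=u.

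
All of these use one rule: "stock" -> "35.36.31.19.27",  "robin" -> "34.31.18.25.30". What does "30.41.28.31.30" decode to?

Letters become their 1-based position plus 16 (so a→17, b→18, …).
Undoing it on 30.41.28.31.30: 30→(30−16)÷1=14=n, 41→(41−16)÷1=25=y, 28→(28−16)÷1=12=l, 31→(31−16)÷1=15=o, 30→(30−16)÷1=14=n.

nylon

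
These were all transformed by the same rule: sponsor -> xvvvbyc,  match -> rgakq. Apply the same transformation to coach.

huhkq

In sponsor: s→x is +5, p→v is +6, o→v is +7, n→v is +8 — the shift increases by 1 each position. Letter i (0-indexed) is shifted by i+5, so successive shifts are 5, 6, 7, ….
Applying it to coach: c+5=h, o+6=u, a+7=h, c+8=k, h+9=q.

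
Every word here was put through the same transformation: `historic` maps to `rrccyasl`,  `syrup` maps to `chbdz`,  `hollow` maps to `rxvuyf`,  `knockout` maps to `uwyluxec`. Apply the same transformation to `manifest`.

Shifts by position in historic: pos 0: h→r (+10), pos 1: i→r (+9), pos 2: s→c (+10), pos 3: t→c (+9) — repeating every 2. It's a Vigenère-style cipher with numeric key [10,9]: position i shifts by key[i mod 2].
Applying it to manifest: m+10=w, a+9=j, n+10=x, i+9=r, f+10=p, e+9=n, s+10=c, t+9=c.

wjxrpncc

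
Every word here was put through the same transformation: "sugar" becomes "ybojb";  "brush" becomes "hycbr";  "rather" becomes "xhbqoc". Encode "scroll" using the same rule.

In sugar: s→y is +6, u→b is +7, g→o is +8, a→j is +9 — the shift increases by 1 each position. Each letter shifts forward by (position + 6), i.e. 6, 7, 8, … — the shift grows by one for each successive letter.
Applying it to scroll: s+6=y, c+7=j, r+8=z, o+9=x, l+10=v, l+11=w.

yjzxvw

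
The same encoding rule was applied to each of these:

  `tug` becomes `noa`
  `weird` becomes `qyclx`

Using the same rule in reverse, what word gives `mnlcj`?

Compare letters: t→n is +20, u→o is +20, g→a is +20 — a constant shift. It's a constant shift of +20 (ROT20).
Undoing it on mnlcj: m−20=s, n−20=t, l−20=r, c−20=i, j−20=p.

strip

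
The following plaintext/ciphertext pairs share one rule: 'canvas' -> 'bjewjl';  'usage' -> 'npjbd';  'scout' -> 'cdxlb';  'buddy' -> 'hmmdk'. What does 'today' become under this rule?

The word is reversed, then every letter is shifted forward by 9.
Applying it to today: reverse → yadot; then shift: y+9=h, a+9=j, d+9=m, o+9=x, t+9=c.

hjmxc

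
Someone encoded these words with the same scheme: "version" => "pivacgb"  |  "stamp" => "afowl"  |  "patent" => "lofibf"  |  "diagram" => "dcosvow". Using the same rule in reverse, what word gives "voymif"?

racket

This is an affine cipher: with a=0,…,z=25, each position x becomes (5x+14) mod 26.
Reversing it on voymif: v(21)→21·(21−14)≡17=r; o(14)→21·(14−14)≡0=a; y(24)→21·(24−14)≡2=c; m(12)→21·(12−14)≡10=k; i(8)→21·(8−14)≡4=e; f(5)→21·(5−14)≡19=t (all mod 26).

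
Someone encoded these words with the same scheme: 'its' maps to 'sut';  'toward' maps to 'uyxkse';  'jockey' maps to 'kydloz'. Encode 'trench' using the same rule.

usoodi

Vowels shift forward by 10 and consonants shift forward by 1.
Applying it to trench: t(cons)+1=u, r(cons)+1=s, e(vowel)+10=o, n(cons)+1=o, c(cons)+1=d, h(cons)+1=i.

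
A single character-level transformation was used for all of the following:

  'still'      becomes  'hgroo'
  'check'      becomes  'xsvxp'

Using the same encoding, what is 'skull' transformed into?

hpfoo

Each letter is replaced by its mirror in the alphabet: a↔z, b↔y, c↔x, and so on (the Atbash cipher).
For skull: s↔h, k↔p, u↔f, l↔o, l↔o.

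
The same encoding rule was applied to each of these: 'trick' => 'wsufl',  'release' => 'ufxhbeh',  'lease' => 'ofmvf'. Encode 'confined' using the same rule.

Shifts by position in trick: pos 0: t→w (+3), pos 1: r→s (+1), pos 2: i→u (+12), pos 3: c→f (+3), pos 4: k→l (+1) — repeating every 3. The shifts repeat in a cycle of length 3: positions 0,1,… shift by +3, +1, +12, then the pattern repeats.
On confined: c+3=f, o+1=p, n+12=z, f+3=i, i+1=j, n+12=z, e+3=h, d+1=e.

fpzijzhe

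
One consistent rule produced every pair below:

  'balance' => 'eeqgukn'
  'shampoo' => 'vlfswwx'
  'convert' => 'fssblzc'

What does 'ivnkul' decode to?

In balance: b→e is +3, a→e is +4, l→q is +5, a→g is +6 — the shift increases by 1 each position. Each letter shifts forward by (position + 3), i.e. 3, 4, 5, … — the shift grows by one for each successive letter.
Decoding ivnkul: i−3=f, v−4=r, n−5=i, k−6=e, u−7=n, l−8=d.

friend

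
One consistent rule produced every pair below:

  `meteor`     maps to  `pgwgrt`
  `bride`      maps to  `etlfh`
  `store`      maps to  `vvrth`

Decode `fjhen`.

check

Shifts by position in meteor: pos 0: m→p (+3), pos 1: e→g (+2), pos 2: t→w (+3), pos 3: e→g (+2) — repeating every 2. It's a Vigenère-style cipher with numeric key [3,2]: position i shifts by key[i mod 2].
Decoding fjhen: f−3=c, j−2=h, h−3=e, e−2=c, n−3=k.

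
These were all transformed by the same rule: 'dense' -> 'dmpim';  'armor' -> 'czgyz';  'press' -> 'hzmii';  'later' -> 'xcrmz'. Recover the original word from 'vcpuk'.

d(3)→d(3) and e(4)→m(12) fit y≡9x+2 (mod 26); the inverse of 9 mod 26 is 3. Treating letters as 0–25, the rule is x ↦ 9x + 2 (mod 26).
Undoing it on vcpuk: v(21)→3·(21−2)≡5=f; c(2)→3·(2−2)≡0=a; p(15)→3·(15−2)≡13=n; u(20)→3·(20−2)≡2=c; k(10)→3·(10−2)≡24=y (all mod 26).

fancy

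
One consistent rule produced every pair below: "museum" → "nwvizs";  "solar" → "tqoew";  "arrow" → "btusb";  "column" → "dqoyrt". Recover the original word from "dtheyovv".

creation

In museum: m→n is +1, u→w is +2, s→v is +3, e→i is +4 — the shift increases by 1 each position. Each letter shifts forward by (position + 1), i.e. 1, 2, 3, … — the shift grows by one for each successive letter.
Decoding dtheyovv: d−1=c, t−2=r, h−3=e, e−4=a, y−5=t, o−6=i, v−7=o, v−8=n.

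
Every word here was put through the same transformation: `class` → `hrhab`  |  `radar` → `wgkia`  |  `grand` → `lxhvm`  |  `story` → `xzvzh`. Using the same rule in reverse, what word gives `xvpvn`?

Each letter shifts forward by (position + 5), i.e. 5, 6, 7, … — the shift grows by one for each successive letter.
Reversing it on xvpvn: x−5=s, v−6=p, p−7=i, v−8=n, n−9=e.

spine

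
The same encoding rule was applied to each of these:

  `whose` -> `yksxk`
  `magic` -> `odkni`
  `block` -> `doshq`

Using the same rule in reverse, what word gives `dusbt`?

brown

In whose: w→y is +2, h→k is +3, o→s is +4, s→x is +5 — the shift increases by 1 each position. Each letter shifts forward by (position + 2), i.e. 2, 3, 4, … — the shift grows by one for each successive letter.
Reversing it on dusbt: d−2=b, u−3=r, s−4=o, b−5=w, t−6=n.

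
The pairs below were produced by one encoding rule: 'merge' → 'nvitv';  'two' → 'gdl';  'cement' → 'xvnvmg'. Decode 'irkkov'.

ripple

Each pair mirrors across the alphabet (m↔n, e↔v, r↔i): positions sum to 25. This is the alphabet-reversal cipher (Atbash): a becomes z, b becomes y, etc.
Undoing it on irkkov: i↔r, r↔i, k↔p, k↔p, o↔l, v↔e.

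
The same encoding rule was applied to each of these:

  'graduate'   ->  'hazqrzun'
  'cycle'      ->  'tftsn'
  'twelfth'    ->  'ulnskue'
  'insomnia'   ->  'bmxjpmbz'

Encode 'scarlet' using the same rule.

Each letter's alphabet position (a=0..z=25) is mapped through 23·x+25 mod 26 — an affine cipher.
On scarlet: s(18)→23·18+25≡23=x; c(2)→23·2+25≡19=t; a(0)→23·0+25≡25=z; r(17)→23·17+25≡0=a; l(11)→23·11+25≡18=s; e(4)→23·4+25≡13=n; t(19)→23·19+25≡20=u (all mod 26).

xtzasnu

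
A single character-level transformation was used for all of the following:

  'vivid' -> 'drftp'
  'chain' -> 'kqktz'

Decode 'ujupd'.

Each letter shifts forward by (position + 8), i.e. 8, 9, 10, … — the shift grows by one for each successive letter.
Decoding ujupd: u−8=m, j−9=a, u−10=k, p−11=e, d−12=r.

maker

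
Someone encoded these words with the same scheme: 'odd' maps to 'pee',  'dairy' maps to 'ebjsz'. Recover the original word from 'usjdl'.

trick

Compare letters: o→p is +1, d→e is +1, d→e is +1 — a constant shift. Every letter moves 1 place later in the alphabet, wrapping around z→a.
Decoding usjdl: u−1=t, s−1=r, j−1=i, d−1=c, l−1=k.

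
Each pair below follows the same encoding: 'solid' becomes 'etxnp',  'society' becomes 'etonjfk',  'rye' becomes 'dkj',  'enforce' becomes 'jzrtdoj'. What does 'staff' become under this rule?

effrr

The shift depends on letter class: consonant s→e is +12, but vowel o→t is +5. Two shifts are in play — +5 for a/e/i/o/u, +12 for every other letter.
For staff: s(cons)+12=e, t(cons)+12=f, a(vowel)+5=f, f(cons)+12=r, f(cons)+12=r.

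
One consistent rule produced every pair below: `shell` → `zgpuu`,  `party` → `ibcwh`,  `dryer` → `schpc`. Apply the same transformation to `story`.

s(18)→z(25) and h(7)→g(6) fit y≡23x+1 (mod 26); the inverse of 23 mod 26 is 17. Treating letters as 0–25, the rule is x ↦ 23x + 1 (mod 26).
Applying it to story: s(18)→23·18+1≡25=z; t(19)→23·19+1≡22=w; o(14)→23·14+1≡11=l; r(17)→23·17+1≡2=c; y(24)→23·24+1≡7=h (all mod 26).

zwlch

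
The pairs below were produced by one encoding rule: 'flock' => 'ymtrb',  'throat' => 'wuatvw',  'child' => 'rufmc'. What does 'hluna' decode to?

usher

f(5)→y(24) and l(11)→m(12) fit y≡11x+21 (mod 26); the inverse of 11 mod 26 is 19. This is an affine cipher: with a=0,…,z=25, each position x becomes (11x+21) mod 26.
Undoing it on hluna: h(7)→19·(7−21)≡20=u; l(11)→19·(11−21)≡18=s; u(20)→19·(20−21)≡7=h; n(13)→19·(13−21)≡4=e; a(0)→19·(0−21)≡17=r (all mod 26).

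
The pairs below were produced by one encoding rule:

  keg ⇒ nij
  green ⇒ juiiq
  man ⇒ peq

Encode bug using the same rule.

The shift depends on letter class: consonant k→n is +3, but vowel e→i is +4. Vowels shift forward by 4 and consonants shift forward by 3.
On bug: b(cons)+3=e, u(vowel)+4=y, g(cons)+3=j.

eyj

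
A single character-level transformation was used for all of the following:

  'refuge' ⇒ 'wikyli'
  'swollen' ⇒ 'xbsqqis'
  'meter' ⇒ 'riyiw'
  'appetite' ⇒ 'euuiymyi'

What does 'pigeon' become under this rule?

The shift depends on letter class: consonant r→w is +5, but vowel e→i is +4. Vowels shift forward by 4 and consonants shift forward by 5.
On pigeon: p(cons)+5=u, i(vowel)+4=m, g(cons)+5=l, e(vowel)+4=i, o(vowel)+4=s, n(cons)+5=s.

umliss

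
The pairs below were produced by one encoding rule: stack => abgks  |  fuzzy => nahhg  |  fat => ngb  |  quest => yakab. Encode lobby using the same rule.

tujjg

Vowels shift forward by 6 and consonants shift forward by 8.
Applying it to lobby: l(cons)+8=t, o(vowel)+6=u, b(cons)+8=j, b(cons)+8=j, y(cons)+8=g.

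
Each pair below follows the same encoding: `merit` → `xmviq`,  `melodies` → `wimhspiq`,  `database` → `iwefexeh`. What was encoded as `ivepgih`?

Two steps: reverse the string, then apply a Caesar shift of +4.
Undoing it on ivepgih: shift back: i−4=e, v−4=r, e−4=a, p−4=l, g−4=c, i−4=e, h−4=d → eralced; then reverse → declare.

declare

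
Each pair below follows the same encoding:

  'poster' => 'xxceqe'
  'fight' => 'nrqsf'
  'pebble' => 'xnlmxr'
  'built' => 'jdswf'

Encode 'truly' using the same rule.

baewk

The shift increases by 1 at each position, starting from +8: 8, 9, 10, ….
On truly: t+8=b, r+9=a, u+10=e, l+11=w, y+12=k.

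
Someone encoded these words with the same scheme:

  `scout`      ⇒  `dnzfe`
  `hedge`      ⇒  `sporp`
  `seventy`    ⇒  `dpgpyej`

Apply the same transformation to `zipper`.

Every letter moves 11 places later in the alphabet, wrapping around z→a.
For zipper: z+11=k, i+11=t, p+11=a, p+11=a, e+11=p, r+11=c.

ktaapc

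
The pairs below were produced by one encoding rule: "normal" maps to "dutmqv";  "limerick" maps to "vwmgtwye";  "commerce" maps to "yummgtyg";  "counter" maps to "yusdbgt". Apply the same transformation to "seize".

This is an affine cipher: with a=0,…,z=25, each position x becomes (17x+16) mod 26.
For seize: s(18)→17·18+16≡10=k; e(4)→17·4+16≡6=g; i(8)→17·8+16≡22=w; z(25)→17·25+16≡25=z; e(4)→17·4+16≡6=g (all mod 26).

kgwzg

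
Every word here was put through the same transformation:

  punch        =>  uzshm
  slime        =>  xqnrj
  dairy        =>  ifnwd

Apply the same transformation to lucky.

Compare letters: p→u is +5, u→z is +5, n→s is +5 — a constant shift. This is a Caesar cipher with shift 5.
On lucky: l+5=q, u+5=z, c+5=h, k+5=p, y+5=d.

qzhpd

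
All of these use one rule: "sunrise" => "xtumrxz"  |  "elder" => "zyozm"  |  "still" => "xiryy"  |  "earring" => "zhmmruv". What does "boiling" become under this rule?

sfryruv

s(18)→x(23) and u(20)→t(19) fit y≡11x+7 (mod 26); the inverse of 11 mod 26 is 19. Each letter's alphabet position (a=0..z=25) is mapped through 11·x+7 mod 26 — an affine cipher.
Applying it to boiling: b(1)→11·1+7≡18=s; o(14)→11·14+7≡5=f; i(8)→11·8+7≡17=r; l(11)→11·11+7≡24=y; i(8)→11·8+7≡17=r; n(13)→11·13+7≡20=u; g(6)→11·6+7≡21=v (all mod 26).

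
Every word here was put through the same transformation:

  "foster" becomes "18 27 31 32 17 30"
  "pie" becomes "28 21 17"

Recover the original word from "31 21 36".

f is letter #6 and maps to 18: an offset of 12. The number is (letter's place in the alphabet, a=1) + 12.
Undoing it on 31 21 36: 31→(31−12)÷1=19=s, 21→(21−12)÷1=9=i, 36→(36−12)÷1=24=x.

six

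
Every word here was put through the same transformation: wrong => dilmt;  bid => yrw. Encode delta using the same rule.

wvogz

Each pair mirrors across the alphabet (w↔d, r↔i, o↔l): positions sum to 25. Letters are reflected about the middle of the alphabet (position → 25−position): Atbash.
On delta: d↔w, e↔v, l↔o, t↔g, a↔z.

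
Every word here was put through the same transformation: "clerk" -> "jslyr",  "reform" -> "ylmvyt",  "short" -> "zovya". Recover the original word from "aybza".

trust

Compare letters: c→j is +7, l→s is +7, e→l is +7 — a constant shift. Each letter is shifted forward by 7 in the alphabet (a Caesar shift of +7).
Undoing it on aybza: a−7=t, y−7=r, b−7=u, z−7=s, a−7=t.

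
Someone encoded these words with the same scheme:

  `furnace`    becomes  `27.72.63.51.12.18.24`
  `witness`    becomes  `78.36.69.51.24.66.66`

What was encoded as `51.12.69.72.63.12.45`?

natural

The formula is n = 3×(alphabet index, a=1) + 9.
Reversing it on 51.12.69.72.63.12.45: 51→(51−9)÷3=14=n, 12→(12−9)÷3=1=a, 69→(69−9)÷3=20=t, 72→(72−9)÷3=21=u, 63→(63−9)÷3=18=r, 12→(12−9)÷3=1=a, 45→(45−9)÷3=12=l.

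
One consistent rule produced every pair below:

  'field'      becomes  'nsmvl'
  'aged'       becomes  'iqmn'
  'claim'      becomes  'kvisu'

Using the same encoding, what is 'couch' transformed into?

kycmp

Shifts by position in field: pos 0: f→n (+8), pos 1: i→s (+10), pos 2: e→m (+8), pos 3: l→v (+10) — repeating every 2. The shifts repeat in a cycle of length 2: positions 0,1,… shift by +8, +10, then the pattern repeats.
On couch: c+8=k, o+10=y, u+8=c, c+10=m, h+8=p.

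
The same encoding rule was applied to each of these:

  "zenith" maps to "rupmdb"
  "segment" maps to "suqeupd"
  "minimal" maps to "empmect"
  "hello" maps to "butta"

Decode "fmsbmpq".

z(25)→r(17) and e(4)→u(20) fit y≡11x+2 (mod 26); the inverse of 11 mod 26 is 19. Treating letters as 0–25, the rule is x ↦ 11x + 2 (mod 26).
Reversing it on fmsbmpq: f(5)→19·(5−2)≡5=f; m(12)→19·(12−2)≡8=i; s(18)→19·(18−2)≡18=s; b(1)→19·(1−2)≡7=h; m(12)→19·(12−2)≡8=i; p(15)→19·(15−2)≡13=n; q(16)→19·(16−2)≡6=g (all mod 26).

fishing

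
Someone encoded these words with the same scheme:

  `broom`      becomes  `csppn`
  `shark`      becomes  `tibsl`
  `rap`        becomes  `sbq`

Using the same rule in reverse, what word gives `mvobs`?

Compare letters: b→c is +1, r→s is +1, o→p is +1 — a constant shift. Each letter is shifted forward by 1 in the alphabet (a Caesar shift of +1).
Decoding mvobs: m−1=l, v−1=u, o−1=n, b−1=a, s−1=r.

lunar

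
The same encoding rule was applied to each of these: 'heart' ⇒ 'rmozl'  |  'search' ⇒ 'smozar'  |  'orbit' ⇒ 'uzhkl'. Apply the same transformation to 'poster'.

h(7)→r(17) and e(4)→m(12) fit y≡19x+14 (mod 26); the inverse of 19 mod 26 is 11. This is an affine cipher: with a=0,…,z=25, each position x becomes (19x+14) mod 26.
For poster: p(15)→19·15+14≡13=n; o(14)→19·14+14≡20=u; s(18)→19·18+14≡18=s; t(19)→19·19+14≡11=l; e(4)→19·4+14≡12=m; r(17)→19·17+14≡25=z (all mod 26).

nuslmz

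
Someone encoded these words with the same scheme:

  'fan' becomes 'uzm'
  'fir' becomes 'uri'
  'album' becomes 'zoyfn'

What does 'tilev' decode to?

grove

Each pair mirrors across the alphabet (f↔u, a↔z, n↔m): positions sum to 25. Each letter is replaced by its mirror in the alphabet: a↔z, b↔y, c↔x, and so on (the Atbash cipher).
Undoing it on tilev: t↔g, i↔r, l↔o, e↔v, v↔e.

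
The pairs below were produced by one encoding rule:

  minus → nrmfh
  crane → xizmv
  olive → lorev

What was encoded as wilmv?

Each pair mirrors across the alphabet (m↔n, i↔r, n↔m): positions sum to 25. This is the alphabet-reversal cipher (Atbash): a becomes z, b becomes y, etc.
Decoding wilmv: w↔d, i↔r, l↔o, m↔n, v↔e.

drone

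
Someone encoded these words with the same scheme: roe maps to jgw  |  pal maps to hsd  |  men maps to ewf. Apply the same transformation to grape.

yjshw

Compare letters: r→j is +18, o→g is +18, e→w is +18 — a constant shift. Every letter moves 18 places later in the alphabet, wrapping around z→a.
For grape: g+18=y, r+18=j, a+18=s, p+18=h, e+18=w.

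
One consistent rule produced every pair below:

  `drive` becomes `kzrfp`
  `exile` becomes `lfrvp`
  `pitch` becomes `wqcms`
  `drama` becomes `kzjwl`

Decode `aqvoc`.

timer

In drive: d→k is +7, r→z is +8, i→r is +9, v→f is +10 — the shift increases by 1 each position. Each letter shifts forward by (position + 7), i.e. 7, 8, 9, … — the shift grows by one for each successive letter.
Undoing it on aqvoc: a−7=t, q−8=i, v−9=m, o−10=e, c−11=r.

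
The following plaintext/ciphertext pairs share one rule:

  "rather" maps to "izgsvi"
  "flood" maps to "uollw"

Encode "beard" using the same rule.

Each pair mirrors across the alphabet (r↔i, a↔z, t↔g): positions sum to 25. Each letter is replaced by its mirror in the alphabet: a↔z, b↔y, c↔x, and so on (the Atbash cipher).
Applying it to beard: b↔y, e↔v, a↔z, r↔i, d↔w.

yvziw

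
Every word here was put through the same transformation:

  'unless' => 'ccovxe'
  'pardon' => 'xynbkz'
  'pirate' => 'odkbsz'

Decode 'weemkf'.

vacuum

The output letters match the input read backwards, each shifted +10: unless reversed is sselnu. Two steps: reverse the string, then apply a Caesar shift of +10.
Decoding weemkf: shift back: w−10=m, e−10=u, e−10=u, m−10=c, k−10=a, f−10=v → muucav; then reverse → vacuum.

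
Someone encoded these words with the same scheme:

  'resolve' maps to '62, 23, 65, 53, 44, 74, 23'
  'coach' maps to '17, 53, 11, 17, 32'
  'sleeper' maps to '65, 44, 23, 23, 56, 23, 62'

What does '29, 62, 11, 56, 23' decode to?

r(#18)→62 and e(#5)→23: differences scale by 3, so n = 3·pos + 8. With a=1..z=26, the number is 3·pos + 8.
Reversing it on 29, 62, 11, 56, 23: 29→(29−8)÷3=7=g, 62→(62−8)÷3=18=r, 11→(11−8)÷3=1=a, 56→(56−8)÷3=16=p, 23→(23−8)÷3=5=e.

grape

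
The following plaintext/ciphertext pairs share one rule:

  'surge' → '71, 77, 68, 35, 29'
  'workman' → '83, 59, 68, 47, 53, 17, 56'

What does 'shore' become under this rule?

71, 38, 59, 68, 29

s(#19)→71 and u(#21)→77: differences scale by 3, so n = 3·pos + 14. Each letter becomes 3×(its alphabet position, a=1..z=26) + 14.
For shore: s=19→71, h=8→38, o=15→59, r=18→68, e=5→29.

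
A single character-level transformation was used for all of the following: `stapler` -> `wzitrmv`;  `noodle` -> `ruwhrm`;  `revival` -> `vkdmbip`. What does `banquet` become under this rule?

fgvuamx

The shifts repeat in a cycle of length 3: positions 0,1,… shift by +4, +6, +8, then the pattern repeats.
For banquet: b+4=f, a+6=g, n+8=v, q+4=u, u+6=a, e+8=m, t+4=x.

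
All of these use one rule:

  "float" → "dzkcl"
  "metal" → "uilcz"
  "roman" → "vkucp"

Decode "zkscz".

local

f(5)→d(3) and l(11)→z(25) fit y≡21x+2 (mod 26); the inverse of 21 mod 26 is 5. This is an affine cipher: with a=0,…,z=25, each position x becomes (21x+2) mod 26.
Reversing it on zkscz: z(25)→5·(25−2)≡11=l; k(10)→5·(10−2)≡14=o; s(18)→5·(18−2)≡2=c; c(2)→5·(2−2)≡0=a; z(25)→5·(25−2)≡11=l (all mod 26).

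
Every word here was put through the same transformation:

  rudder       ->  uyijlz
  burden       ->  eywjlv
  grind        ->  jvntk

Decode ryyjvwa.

In rudder: r→u is +3, u→y is +4, d→i is +5, d→j is +6 — the shift increases by 1 each position. Each letter shifts forward by (position + 3), i.e. 3, 4, 5, … — the shift grows by one for each successive letter.
Decoding ryyjvwa: r−3=o, y−4=u, y−5=t, j−6=d, v−7=o, w−8=o, a−9=r.

outdoor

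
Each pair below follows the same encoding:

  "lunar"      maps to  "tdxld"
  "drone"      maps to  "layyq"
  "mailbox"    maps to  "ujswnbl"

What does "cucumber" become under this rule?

In lunar: l→t is +8, u→d is +9, n→x is +10, a→l is +11 — the shift increases by 1 each position. Each letter shifts forward by (position + 8), i.e. 8, 9, 10, … — the shift grows by one for each successive letter.
Applying it to cucumber: c+8=k, u+9=d, c+10=m, u+11=f, m+12=y, b+13=o, e+14=s, r+15=g.

kdmfyosg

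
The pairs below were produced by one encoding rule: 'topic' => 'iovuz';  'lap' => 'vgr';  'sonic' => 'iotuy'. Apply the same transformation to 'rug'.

The output letters match the input read backwards, each shifted +6: topic reversed is cipot. Read the word backwards and shift each letter +6.
For rug: reverse → gur; then shift: g+6=m, u+6=a, r+6=x.

max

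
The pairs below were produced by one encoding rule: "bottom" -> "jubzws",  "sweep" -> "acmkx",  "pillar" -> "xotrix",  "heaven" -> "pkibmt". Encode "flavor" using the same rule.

A repeating key of period 2 is used — shifts +8, +6 over and over.
For flavor: f+8=n, l+6=r, a+8=i, v+6=b, o+8=w, r+6=x.

nribwx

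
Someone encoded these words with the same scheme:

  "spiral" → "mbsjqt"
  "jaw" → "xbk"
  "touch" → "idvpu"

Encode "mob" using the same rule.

The output letters match the input read backwards, each shifted +1: spiral reversed is larips. Read the word backwards and shift each letter +1.
Applying it to mob: reverse → bom; then shift: b+1=c, o+1=p, m+1=n.

cpn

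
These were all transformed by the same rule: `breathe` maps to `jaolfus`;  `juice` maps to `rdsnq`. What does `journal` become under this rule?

rxecznz

Each letter shifts forward by (position + 8), i.e. 8, 9, 10, … — the shift grows by one for each successive letter.
Applying it to journal: j+8=r, o+9=x, u+10=e, r+11=c, n+12=z, a+13=n, l+14=z.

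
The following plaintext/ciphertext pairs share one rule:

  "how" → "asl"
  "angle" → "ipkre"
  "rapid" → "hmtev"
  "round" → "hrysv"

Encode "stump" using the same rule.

tqyxw

The output letters match the input read backwards, each shifted +4: how reversed is woh. Two steps: reverse the string, then apply a Caesar shift of +4.
On stump: reverse → pmuts; then shift: p+4=t, m+4=q, u+4=y, t+4=x, s+4=w.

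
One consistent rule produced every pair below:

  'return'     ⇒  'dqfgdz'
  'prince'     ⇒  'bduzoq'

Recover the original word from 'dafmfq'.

rotate

This is a Caesar cipher with shift 12.
Decoding dafmfq: d−12=r, a−12=o, f−12=t, m−12=a, f−12=t, q−12=e.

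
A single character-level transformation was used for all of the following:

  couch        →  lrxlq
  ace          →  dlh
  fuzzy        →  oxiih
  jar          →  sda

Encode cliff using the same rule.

The shift depends on letter class: consonant c→l is +9, but vowel o→r is +3. The rule splits by letter class: vowels +3, consonants +9.
Applying it to cliff: c(cons)+9=l, l(cons)+9=u, i(vowel)+3=l, f(cons)+9=o, f(cons)+9=o.

luloo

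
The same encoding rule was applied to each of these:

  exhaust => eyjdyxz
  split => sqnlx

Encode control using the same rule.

In exhaust: e→e is +0, x→y is +1, h→j is +2, a→d is +3 — the shift increases by 1 each position. Each letter shifts forward by its position index (0, 1, 2, …) — the shift grows by one for each successive letter.
For control: c+0=c, o+1=p, n+2=p, t+3=w, r+4=v, o+5=t, l+6=r.

cppwvtr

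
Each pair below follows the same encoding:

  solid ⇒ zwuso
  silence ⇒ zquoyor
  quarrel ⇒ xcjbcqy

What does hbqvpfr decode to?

athlete

The shift increases by 1 at each position, starting from +7: 7, 8, 9, ….
Reversing it on hbqvpfr: h−7=a, b−8=t, q−9=h, v−10=l, p−11=e, f−12=t, r−13=e.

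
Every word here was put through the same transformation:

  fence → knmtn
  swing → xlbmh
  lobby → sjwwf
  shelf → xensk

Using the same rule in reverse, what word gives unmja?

tenor

f(5)→k(10) and e(4)→n(13) fit y≡23x+25 (mod 26); the inverse of 23 mod 26 is 17. Each letter's alphabet position (a=0..z=25) is mapped through 23·x+25 mod 26 — an affine cipher.
Decoding unmja: u(20)→17·(20−25)≡19=t; n(13)→17·(13−25)≡4=e; m(12)→17·(12−25)≡13=n; j(9)→17·(9−25)≡14=o; a(0)→17·(0−25)≡17=r (all mod 26).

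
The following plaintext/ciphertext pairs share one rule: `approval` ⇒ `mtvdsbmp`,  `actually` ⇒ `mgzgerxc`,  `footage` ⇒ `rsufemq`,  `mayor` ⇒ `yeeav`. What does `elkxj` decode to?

Shifts by position in approval: pos 0: a→m (+12), pos 1: p→t (+4), pos 2: p→v (+6), pos 3: r→d (+12), pos 4: o→s (+4), pos 5: v→b (+6) — repeating every 3. A repeating key of period 3 is used — shifts +12, +4, +6 over and over.
Undoing it on elkxj: e−12=s, l−4=h, k−6=e, x−12=l, j−4=f.

shelf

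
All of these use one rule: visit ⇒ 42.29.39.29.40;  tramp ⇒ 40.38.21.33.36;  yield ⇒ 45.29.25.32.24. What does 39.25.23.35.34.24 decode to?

second

v is letter #22 and maps to 42: an offset of 20. The number is (letter's place in the alphabet, a=1) + 20.
Decoding 39.25.23.35.34.24: 39→(39−20)÷1=19=s, 25→(25−20)÷1=5=e, 23→(23−20)÷1=3=c, 35→(35−20)÷1=15=o, 34→(34−20)÷1=14=n, 24→(24−20)÷1=4=d.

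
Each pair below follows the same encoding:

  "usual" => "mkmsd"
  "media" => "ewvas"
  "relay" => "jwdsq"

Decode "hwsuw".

peace

Compare letters: u→m is +18, s→k is +18, u→m is +18 — a constant shift. Each letter is shifted forward by 18 in the alphabet (a Caesar shift of +18).
Reversing it on hwsuw: h−18=p, w−18=e, s−18=a, u−18=c, w−18=e.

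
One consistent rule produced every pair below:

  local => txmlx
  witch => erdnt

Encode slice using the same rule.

ausnq

The shift increases by 1 at each position, starting from +8: 8, 9, 10, ….
Applying it to slice: s+8=a, l+9=u, i+10=s, c+11=n, e+12=q.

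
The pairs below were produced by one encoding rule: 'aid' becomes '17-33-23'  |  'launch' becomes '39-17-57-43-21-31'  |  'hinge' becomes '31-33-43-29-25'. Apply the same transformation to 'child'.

With a=1..z=26, the number is 2·pos + 15.
For child: c=3→21, h=8→31, i=9→33, l=12→39, d=4→23.

21-31-33-39-23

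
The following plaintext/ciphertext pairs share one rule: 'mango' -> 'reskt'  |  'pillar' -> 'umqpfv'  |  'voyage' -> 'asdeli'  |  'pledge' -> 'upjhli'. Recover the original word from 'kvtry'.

A repeating key of period 2 is used — shifts +5, +4 over and over.
Undoing it on kvtry: k−5=f, v−4=r, t−5=o, r−4=n, y−5=t.

front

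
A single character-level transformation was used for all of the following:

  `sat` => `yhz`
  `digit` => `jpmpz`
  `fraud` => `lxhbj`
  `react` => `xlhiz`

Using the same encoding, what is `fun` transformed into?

The shift depends on letter class: consonant s→y is +6, but vowel a→h is +7. Vowels shift forward by 7 and consonants shift forward by 6.
Applying it to fun: f(cons)+6=l, u(vowel)+7=b, n(cons)+6=t.

lbt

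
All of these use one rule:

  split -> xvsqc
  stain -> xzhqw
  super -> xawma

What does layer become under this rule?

qgfma

In split: s→x is +5, p→v is +6, l→s is +7, i→q is +8 — the shift increases by 1 each position. Each letter shifts forward by (position + 5), i.e. 5, 6, 7, … — the shift grows by one for each successive letter.
For layer: l+5=q, a+6=g, y+7=f, e+8=m, r+9=a.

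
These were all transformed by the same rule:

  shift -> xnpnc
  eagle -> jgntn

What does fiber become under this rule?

koima

In shift: s→x is +5, h→n is +6, i→p is +7, f→n is +8 — the shift increases by 1 each position. The shift increases by 1 at each position, starting from +5: 5, 6, 7, ….
On fiber: f+5=k, i+6=o, b+7=i, e+8=m, r+9=a.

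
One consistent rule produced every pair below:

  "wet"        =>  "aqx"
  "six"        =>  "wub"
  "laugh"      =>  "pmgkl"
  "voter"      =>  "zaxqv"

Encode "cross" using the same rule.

The shift depends on letter class: consonant w→a is +4, but vowel e→q is +12. The rule splits by letter class: vowels +12, consonants +4.
For cross: c(cons)+4=g, r(cons)+4=v, o(vowel)+12=a, s(cons)+4=w, s(cons)+4=w.

gvaww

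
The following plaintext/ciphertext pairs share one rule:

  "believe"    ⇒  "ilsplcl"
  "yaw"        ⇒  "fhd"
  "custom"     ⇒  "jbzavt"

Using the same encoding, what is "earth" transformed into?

Compare letters: b→i is +7, e→l is +7, l→s is +7 — a constant shift. It's a constant shift of +7 (ROT7).
On earth: e+7=l, a+7=h, r+7=y, t+7=a, h+7=o.

lhyao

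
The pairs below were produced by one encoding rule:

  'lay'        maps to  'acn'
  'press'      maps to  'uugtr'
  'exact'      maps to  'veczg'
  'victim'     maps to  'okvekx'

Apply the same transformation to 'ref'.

The output letters match the input read backwards, each shifted +2: lay reversed is yal. The word is reversed, then every letter is shifted forward by 2.
Applying it to ref: reverse → fer; then shift: f+2=h, e+2=g, r+2=t.

hgt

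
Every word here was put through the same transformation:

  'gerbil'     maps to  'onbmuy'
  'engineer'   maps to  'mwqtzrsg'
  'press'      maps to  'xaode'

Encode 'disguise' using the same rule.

lrcrgvgt

In gerbil: g→o is +8, e→n is +9, r→b is +10, b→m is +11 — the shift increases by 1 each position. The shift increases by 1 at each position, starting from +8: 8, 9, 10, ….
On disguise: d+8=l, i+9=r, s+10=c, g+11=r, u+12=g, i+13=v, s+14=g, e+15=t.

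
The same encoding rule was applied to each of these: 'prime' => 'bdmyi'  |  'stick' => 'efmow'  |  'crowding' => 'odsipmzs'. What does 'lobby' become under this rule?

The shift depends on letter class: consonant p→b is +12, but vowel i→m is +4. Two shifts are in play — +4 for a/e/i/o/u, +12 for every other letter.
Applying it to lobby: l(cons)+12=x, o(vowel)+4=s, b(cons)+12=n, b(cons)+12=n, y(cons)+12=k.

xsnnk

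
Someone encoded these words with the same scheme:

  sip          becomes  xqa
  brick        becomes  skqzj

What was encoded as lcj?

bud

The word is reversed, then every letter is shifted forward by 8.
Decoding lcj: shift back: l−8=d, c−8=u, j−8=b → dub; then reverse → bud.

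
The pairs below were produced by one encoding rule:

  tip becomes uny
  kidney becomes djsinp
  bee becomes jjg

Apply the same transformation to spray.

The output letters match the input read backwards, each shifted +5: tip reversed is pit. Read the word backwards and shift each letter +5.
Applying it to spray: reverse → yarps; then shift: y+5=d, a+5=f, r+5=w, p+5=u, s+5=x.

dfwux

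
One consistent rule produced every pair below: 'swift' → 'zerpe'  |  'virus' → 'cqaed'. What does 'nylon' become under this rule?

In swift: s→z is +7, w→e is +8, i→r is +9, f→p is +10 — the shift increases by 1 each position. The shift increases by 1 at each position, starting from +7: 7, 8, 9, ….
For nylon: n+7=u, y+8=g, l+9=u, o+10=y, n+11=y.

uguyy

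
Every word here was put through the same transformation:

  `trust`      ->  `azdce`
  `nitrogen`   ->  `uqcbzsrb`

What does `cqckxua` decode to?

The shift increases by 1 at each position, starting from +7: 7, 8, 9, ….
Decoding cqckxua: c−7=v, q−8=i, c−9=t, k−10=a, x−11=m, u−12=i, a−13=n.

vitamin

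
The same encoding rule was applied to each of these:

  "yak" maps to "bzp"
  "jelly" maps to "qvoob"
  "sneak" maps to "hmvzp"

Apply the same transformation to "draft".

Letters are reflected about the middle of the alphabet (position → 25−position): Atbash.
Applying it to draft: d↔w, r↔i, a↔z, f↔u, t↔g.

wizug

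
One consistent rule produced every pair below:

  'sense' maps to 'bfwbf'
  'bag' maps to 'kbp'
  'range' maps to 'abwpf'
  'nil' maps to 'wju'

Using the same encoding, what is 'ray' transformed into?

abh

The shift depends on letter class: consonant s→b is +9, but vowel e→f is +1. Vowels shift forward by 1 and consonants shift forward by 9.
On ray: r(cons)+9=a, a(vowel)+1=b, y(cons)+9=h.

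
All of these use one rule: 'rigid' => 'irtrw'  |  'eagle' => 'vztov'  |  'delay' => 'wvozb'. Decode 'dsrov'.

Letters are reflected about the middle of the alphabet (position → 25−position): Atbash.
Undoing it on dsrov: d↔w, s↔h, r↔i, o↔l, v↔e.

while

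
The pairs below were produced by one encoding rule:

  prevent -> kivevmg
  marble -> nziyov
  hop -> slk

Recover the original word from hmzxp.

Each pair mirrors across the alphabet (p↔k, r↔i, e↔v): positions sum to 25. Letters are reflected about the middle of the alphabet (position → 25−position): Atbash.
Undoing it on hmzxp: h↔s, m↔n, z↔a, x↔c, p↔k.

snack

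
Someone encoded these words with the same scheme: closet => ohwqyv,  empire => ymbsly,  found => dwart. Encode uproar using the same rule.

c(2)→o(14) and l(11)→h(7) fit y≡5x+4 (mod 26); the inverse of 5 mod 26 is 21. This is an affine cipher: with a=0,…,z=25, each position x becomes (5x+4) mod 26.
On uproar: u(20)→5·20+4≡0=a; p(15)→5·15+4≡1=b; r(17)→5·17+4≡11=l; o(14)→5·14+4≡22=w; a(0)→5·0+4≡4=e; r(17)→5·17+4≡11=l (all mod 26).

ablwel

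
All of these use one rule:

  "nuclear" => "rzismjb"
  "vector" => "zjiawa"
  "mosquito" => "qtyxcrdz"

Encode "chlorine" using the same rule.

gmrvzrxp

In nuclear: n→r is +4, u→z is +5, c→i is +6, l→s is +7 — the shift increases by 1 each position. Letter i (0-indexed) is shifted by i+4, so successive shifts are 4, 5, 6, ….
For chlorine: c+4=g, h+5=m, l+6=r, o+7=v, r+8=z, i+9=r, n+10=x, e+11=p.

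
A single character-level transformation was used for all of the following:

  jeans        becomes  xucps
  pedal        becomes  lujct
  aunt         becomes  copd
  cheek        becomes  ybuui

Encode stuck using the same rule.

Treating letters as 0–25, the rule is x ↦ 11x + 2 (mod 26).
For stuck: s(18)→11·18+2≡18=s; t(19)→11·19+2≡3=d; u(20)→11·20+2≡14=o; c(2)→11·2+2≡24=y; k(10)→11·10+2≡8=i (all mod 26).

sdoyi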